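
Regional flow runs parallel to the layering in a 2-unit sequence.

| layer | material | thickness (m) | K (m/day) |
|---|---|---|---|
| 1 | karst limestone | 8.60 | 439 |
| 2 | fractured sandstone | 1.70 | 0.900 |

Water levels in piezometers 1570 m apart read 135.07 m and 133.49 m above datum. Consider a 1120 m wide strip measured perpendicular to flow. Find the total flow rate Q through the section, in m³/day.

Flow is parallel to layering, so each bed carries its own Darcy discharge and the transmissivities add.
Σ(K_i·b_i) = 439×8.60 + 0.900×1.70 = 3777 m²/day.
Hydraulic gradient i = (135.07 − 133.49) / 1570 = 1.58 / 1570 = 0.001006.
Q = Σ(K_i·b_i) · W · i = 3777 × 1120 × 0.001006 = 4257 m³/day.

4260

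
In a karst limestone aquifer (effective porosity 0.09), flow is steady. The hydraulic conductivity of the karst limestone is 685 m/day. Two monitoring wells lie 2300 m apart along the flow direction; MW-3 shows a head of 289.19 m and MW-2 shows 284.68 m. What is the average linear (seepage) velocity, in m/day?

Hydraulic gradient i = (289.19 − 284.68) / 2300 = 4.51 / 2300 = 0.001961.
Darcy flux q = K · i = 685.0 × 0.001961 = 1.343 m/day.
Seepage velocity v = q / n_e = 1.343 / 0.09 = 14.92 m/day.

14.9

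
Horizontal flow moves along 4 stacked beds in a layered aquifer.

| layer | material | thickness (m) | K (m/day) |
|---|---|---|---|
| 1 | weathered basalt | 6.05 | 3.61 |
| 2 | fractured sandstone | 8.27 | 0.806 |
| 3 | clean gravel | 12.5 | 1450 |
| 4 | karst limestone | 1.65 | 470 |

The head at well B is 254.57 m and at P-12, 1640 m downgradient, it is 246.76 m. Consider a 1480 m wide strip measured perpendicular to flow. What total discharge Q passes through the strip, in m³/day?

Flow is parallel to layering, so each bed carries its own Darcy discharge and the transmissivities add.
Σ(K_i·b_i) = 3.61×6.05 + 0.806×8.27 + 1450×12.5 + 470×1.65 = 18929 m²/day.
Hydraulic gradient i = (254.57 − 246.76) / 1640 = 7.81 / 1640 = 0.004762.
Q = Σ(K_i·b_i) · W · i = 18929 × 1480 × 0.004762 = 1.334e+05 m³/day.

133000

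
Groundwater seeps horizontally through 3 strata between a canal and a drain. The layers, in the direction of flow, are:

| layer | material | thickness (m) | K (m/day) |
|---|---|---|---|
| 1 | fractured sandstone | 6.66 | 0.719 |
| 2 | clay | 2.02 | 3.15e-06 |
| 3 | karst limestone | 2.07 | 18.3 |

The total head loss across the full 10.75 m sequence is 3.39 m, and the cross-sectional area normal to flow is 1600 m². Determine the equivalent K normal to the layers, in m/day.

1.68e-05

Flow is perpendicular to layering, so the layers act in series and the equivalent K is the thickness-weighted harmonic mean.
Total thickness L = 6.66 + 2.02 + 2.07 = 10.75 m.
Σ(b_i/K_i) = 6.66/0.719 + 2.02/3.15e-06 + 2.07/18.3 = 6.413e+05 d.
K_eq = L / Σ(b_i/K_i) = 10.75 / 6.413e+05 = 1.676e-05 m/day.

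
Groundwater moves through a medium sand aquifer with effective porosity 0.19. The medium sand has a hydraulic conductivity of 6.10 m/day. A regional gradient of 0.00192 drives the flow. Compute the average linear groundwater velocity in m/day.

0.0616

Hydraulic gradient i = 0.00192.
Darcy flux q = K · i = 6.100 × 0.001920 = 0.01171 m/day.
Seepage velocity v = q / n_e = 0.01171 / 0.19 = 0.06164 m/day.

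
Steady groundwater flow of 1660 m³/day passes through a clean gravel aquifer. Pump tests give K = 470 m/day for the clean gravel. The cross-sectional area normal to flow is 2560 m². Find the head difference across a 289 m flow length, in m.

0.399

From Q = K·A·i, i = Q / (K·A) = 1660 / (470.0 × 2560) = 0.001380.
Head loss Δh = i · L = 0.001380 × 289 = 0.3987 m.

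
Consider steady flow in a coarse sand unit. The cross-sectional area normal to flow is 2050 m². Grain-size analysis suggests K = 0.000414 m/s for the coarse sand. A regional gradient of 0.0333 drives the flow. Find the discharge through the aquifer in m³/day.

2440

Convert K: 0.000414 m/s × 86400 = 35.77 m/day.
Hydraulic gradient i = 0.0333.
Darcy's law: Q = K · A · i = 35.77 × 2050 × 0.03330 = 2442 m³/day.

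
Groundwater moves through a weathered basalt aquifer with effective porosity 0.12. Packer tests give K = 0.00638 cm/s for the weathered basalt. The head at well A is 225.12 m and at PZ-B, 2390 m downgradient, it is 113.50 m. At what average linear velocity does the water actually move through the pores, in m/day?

2.15

Convert K: 0.00638 cm/s × 864 = 5.512 m/day.
Hydraulic gradient i = (225.12 − 113.50) / 2390 = 111.62 / 2390 = 0.04670.
Darcy flux q = K · i = 5.512 × 0.04670 = 0.2574 m/day.
Seepage velocity v = q / n_e = 0.2574 / 0.12 = 2.145 m/day.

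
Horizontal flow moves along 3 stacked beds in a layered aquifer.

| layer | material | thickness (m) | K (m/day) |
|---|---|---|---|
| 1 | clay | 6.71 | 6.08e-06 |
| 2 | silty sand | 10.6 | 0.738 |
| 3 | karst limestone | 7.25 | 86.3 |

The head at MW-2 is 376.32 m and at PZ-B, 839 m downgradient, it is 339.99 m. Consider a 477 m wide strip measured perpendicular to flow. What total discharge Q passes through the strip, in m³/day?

13100

Flow is parallel to layering, so each bed carries its own Darcy discharge and the transmissivities add.
Σ(K_i·b_i) = 6.08e-06×6.71 + 0.738×10.6 + 86.3×7.25 = 633.5 m²/day.
Hydraulic gradient i = (376.32 − 339.99) / 839 = 36.33 / 839 = 0.04330.
Q = Σ(K_i·b_i) · W · i = 633.5 × 477 × 0.04330 = 13085 m³/day.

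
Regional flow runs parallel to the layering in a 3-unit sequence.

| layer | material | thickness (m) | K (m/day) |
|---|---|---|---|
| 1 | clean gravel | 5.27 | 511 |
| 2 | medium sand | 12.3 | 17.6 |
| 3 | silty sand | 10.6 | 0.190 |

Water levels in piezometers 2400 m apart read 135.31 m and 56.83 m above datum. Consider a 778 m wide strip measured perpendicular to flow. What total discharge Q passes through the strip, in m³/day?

Flow is parallel to layering, so each bed carries its own Darcy discharge and the transmissivities add.
Σ(K_i·b_i) = 511×5.27 + 17.6×12.3 + 0.190×10.6 = 2911 m²/day.
Hydraulic gradient i = (135.31 − 56.83) / 2400 = 78.48 / 2400 = 0.03270.
Q = Σ(K_i·b_i) · W · i = 2911 × 778 × 0.03270 = 74069 m³/day.

74100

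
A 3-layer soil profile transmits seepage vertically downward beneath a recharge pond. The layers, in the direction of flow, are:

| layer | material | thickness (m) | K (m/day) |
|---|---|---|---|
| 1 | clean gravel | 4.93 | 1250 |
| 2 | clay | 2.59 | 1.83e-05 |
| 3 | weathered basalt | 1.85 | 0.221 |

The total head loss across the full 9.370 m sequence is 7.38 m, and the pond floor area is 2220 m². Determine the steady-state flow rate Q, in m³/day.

0.116

Flow is perpendicular to layering, so the layers act in series and the equivalent K is the thickness-weighted harmonic mean.
Total thickness L = 4.93 + 2.59 + 1.85 = 9.370 m.
Σ(b_i/K_i) = 4.93/1250 + 2.59/1.83e-05 + 1.85/0.221 = 1.415e+05 d.
K_eq = L / Σ(b_i/K_i) = 9.370 / 1.415e+05 = 6.620e-05 m/day.
Q = K_eq · A · (Δh/L) = 6.620e-05 × 2220 × (7.38/9.370) = 0.1158 m³/day.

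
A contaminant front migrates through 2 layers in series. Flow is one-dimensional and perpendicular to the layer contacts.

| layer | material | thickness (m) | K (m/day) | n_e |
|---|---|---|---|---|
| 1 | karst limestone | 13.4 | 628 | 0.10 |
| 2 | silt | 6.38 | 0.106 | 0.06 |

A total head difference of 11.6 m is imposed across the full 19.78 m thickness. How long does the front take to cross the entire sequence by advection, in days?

8.94

With flow normal to the layers, continuity requires the same specific discharge q through every layer.
Σ(b_i/K_i) = 13.4/628 + 6.38/0.106 = 60.21 d.
q = Δh / Σ(b_i/K_i) = 11.6 / 60.21 = 0.1927 m/day.
In each layer the seepage velocity is v_i = q/n_i, so the layer transit time is t_i = b_i·n_i / q:
  layer 1 (karst limestone): t_1 = 13.4 × 0.10 / 0.1927 = 6.955 d
  layer 2 (silt): t_2 = 6.38 × 0.06 / 0.1927 = 1.987 d
Total t = Σ t_i = 8.942 days.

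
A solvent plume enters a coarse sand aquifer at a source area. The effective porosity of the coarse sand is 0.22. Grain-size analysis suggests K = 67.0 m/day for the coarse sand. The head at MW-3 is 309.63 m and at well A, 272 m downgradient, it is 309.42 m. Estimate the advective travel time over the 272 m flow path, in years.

3.17

Hydraulic gradient i = (309.63 − 309.42) / 272 = 0.21 / 272 = 0.0007721.
Darcy flux q = K · i = 67.00 × 0.0007721 = 0.05173 m/day.
Seepage velocity v = q / n_e = 0.05173 / 0.22 = 0.2351 m/day.
Travel time t = L / v = 272 / 0.2351 = 1157 days = 3.167 years.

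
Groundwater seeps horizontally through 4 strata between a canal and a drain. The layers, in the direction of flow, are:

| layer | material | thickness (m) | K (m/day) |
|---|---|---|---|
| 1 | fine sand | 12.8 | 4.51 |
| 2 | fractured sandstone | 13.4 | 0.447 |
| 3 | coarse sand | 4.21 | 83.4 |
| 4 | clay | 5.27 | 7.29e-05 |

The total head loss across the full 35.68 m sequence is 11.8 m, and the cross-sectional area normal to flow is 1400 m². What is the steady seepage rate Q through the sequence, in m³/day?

0.228

Flow is perpendicular to layering, so the layers act in series and the equivalent K is the thickness-weighted harmonic mean.
Total thickness L = 12.8 + 13.4 + 4.21 + 5.27 = 35.68 m.
Σ(b_i/K_i) = 12.8/4.51 + 13.4/0.447 + 4.21/83.4 + 5.27/7.29e-05 = 72324 d.
K_eq = L / Σ(b_i/K_i) = 35.68 / 72324 = 0.0004933 m/day.
Q = K_eq · A · (Δh/L) = 0.0004933 × 1400 × (11.8/35.68) = 0.2284 m³/day.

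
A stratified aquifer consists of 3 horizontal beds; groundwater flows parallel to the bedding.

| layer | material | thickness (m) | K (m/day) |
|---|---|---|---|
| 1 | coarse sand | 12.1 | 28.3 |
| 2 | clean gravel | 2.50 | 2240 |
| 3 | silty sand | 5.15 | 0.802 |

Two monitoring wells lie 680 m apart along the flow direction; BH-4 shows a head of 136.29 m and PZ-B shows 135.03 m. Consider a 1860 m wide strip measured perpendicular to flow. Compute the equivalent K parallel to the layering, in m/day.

301

Flow is parallel to layering, so each bed carries its own Darcy discharge and the transmissivities add.
Σ(K_i·b_i) = 28.3×12.1 + 2240×2.50 + 0.802×5.15 = 5947 m²/day.
Total thickness b = 19.75 m, so K_eq = Σ(K_i·b_i)/b = 301.1 m/day.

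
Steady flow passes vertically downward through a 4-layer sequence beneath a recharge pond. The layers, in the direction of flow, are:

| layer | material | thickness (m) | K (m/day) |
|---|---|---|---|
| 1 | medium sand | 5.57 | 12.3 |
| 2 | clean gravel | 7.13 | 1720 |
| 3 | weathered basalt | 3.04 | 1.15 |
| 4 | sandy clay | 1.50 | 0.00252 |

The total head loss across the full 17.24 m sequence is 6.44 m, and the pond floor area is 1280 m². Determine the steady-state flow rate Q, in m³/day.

13.8

Flow is perpendicular to layering, so the layers act in series and the equivalent K is the thickness-weighted harmonic mean.
Total thickness L = 5.57 + 7.13 + 3.04 + 1.50 = 17.24 m.
Σ(b_i/K_i) = 5.57/12.3 + 7.13/1720 + 3.04/1.15 + 1.50/0.00252 = 598.3 d.
K_eq = L / Σ(b_i/K_i) = 17.24 / 598.3 = 0.02881 m/day.
Q = K_eq · A · (Δh/L) = 0.02881 × 1280 × (6.44/17.24) = 13.78 m³/day.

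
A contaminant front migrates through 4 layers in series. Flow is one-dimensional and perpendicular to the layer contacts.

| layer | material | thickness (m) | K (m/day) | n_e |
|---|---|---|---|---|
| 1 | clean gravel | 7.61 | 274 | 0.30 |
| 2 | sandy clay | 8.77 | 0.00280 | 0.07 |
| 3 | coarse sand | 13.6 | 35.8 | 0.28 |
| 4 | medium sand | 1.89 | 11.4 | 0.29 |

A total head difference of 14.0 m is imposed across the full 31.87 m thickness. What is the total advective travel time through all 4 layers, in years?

4.44

With flow normal to the layers, continuity requires the same specific discharge q through every layer.
Σ(b_i/K_i) = 7.61/274 + 8.77/0.00280 + 13.6/35.8 + 1.89/11.4 = 3133 d.
q = Δh / Σ(b_i/K_i) = 14.0 / 3133 = 0.004469 m/day.
In each layer the seepage velocity is v_i = q/n_i, so the layer transit time is t_i = b_i·n_i / q:
  layer 1 (clean gravel): t_1 = 7.61 × 0.30 / 0.004469 = 510.9 d
  layer 2 (sandy clay): t_2 = 8.77 × 0.07 / 0.004469 = 137.4 d
  layer 3 (coarse sand): t_3 = 13.6 × 0.28 / 0.004469 = 852.1 d
  layer 4 (medium sand): t_4 = 1.89 × 0.29 / 0.004469 = 122.6 d
Total t = Σ t_i = 1623 days = 4.443 years.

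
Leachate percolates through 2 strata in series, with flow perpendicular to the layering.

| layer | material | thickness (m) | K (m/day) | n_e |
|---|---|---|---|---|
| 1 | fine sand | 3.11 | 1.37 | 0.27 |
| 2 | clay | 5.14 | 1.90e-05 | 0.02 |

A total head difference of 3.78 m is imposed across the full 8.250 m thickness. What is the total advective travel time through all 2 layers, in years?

185

With flow normal to the layers, continuity requires the same specific discharge q through every layer.
Σ(b_i/K_i) = 3.11/1.37 + 5.14/1.90e-05 = 2.705e+05 d.
q = Δh / Σ(b_i/K_i) = 3.78 / 2.705e+05 = 1.397e-05 m/day.
In each layer the seepage velocity is v_i = q/n_i, so the layer transit time is t_i = b_i·n_i / q:
  layer 1 (fine sand): t_1 = 3.11 × 0.27 / 1.397e-05 = 60096 d
  layer 2 (clay): t_2 = 5.14 × 0.02 / 1.397e-05 = 7357 d
Total t = Σ t_i = 67453 days = 184.7 years.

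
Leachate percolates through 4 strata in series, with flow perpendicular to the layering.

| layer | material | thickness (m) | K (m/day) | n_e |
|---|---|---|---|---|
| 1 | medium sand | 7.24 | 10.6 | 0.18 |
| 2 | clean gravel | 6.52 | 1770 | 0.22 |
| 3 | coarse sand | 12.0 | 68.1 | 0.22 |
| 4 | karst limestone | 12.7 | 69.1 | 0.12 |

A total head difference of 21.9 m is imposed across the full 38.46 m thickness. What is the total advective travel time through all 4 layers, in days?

0.330

With flow normal to the layers, continuity requires the same specific discharge q through every layer.
Σ(b_i/K_i) = 7.24/10.6 + 6.52/1770 + 12.0/68.1 + 12.7/69.1 = 1.047 d.
q = Δh / Σ(b_i/K_i) = 21.9 / 1.047 = 20.92 m/day.
In each layer the seepage velocity is v_i = q/n_i, so the layer transit time is t_i = b_i·n_i / q:
  layer 1 (medium sand): t_1 = 7.24 × 0.18 / 20.92 = 0.06229 d
  layer 2 (clean gravel): t_2 = 6.52 × 0.22 / 20.92 = 0.06856 d
  layer 3 (coarse sand): t_3 = 12.0 × 0.22 / 20.92 = 0.1262 d
  layer 4 (karst limestone): t_4 = 12.7 × 0.12 / 20.92 = 0.07284 d
Total t = Σ t_i = 0.3299 days.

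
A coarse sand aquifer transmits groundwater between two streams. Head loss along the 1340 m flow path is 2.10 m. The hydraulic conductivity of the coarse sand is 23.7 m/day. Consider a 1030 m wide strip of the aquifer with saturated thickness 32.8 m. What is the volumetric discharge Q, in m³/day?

Cross-sectional area A = 1030 × 32.8 = 33784 m².
Hydraulic gradient i = Δh / L = 2.10 / 1340 = 0.001567.
Darcy's law: Q = K · A · i = 23.70 × 33784 × 0.001567 = 1255 m³/day.

1250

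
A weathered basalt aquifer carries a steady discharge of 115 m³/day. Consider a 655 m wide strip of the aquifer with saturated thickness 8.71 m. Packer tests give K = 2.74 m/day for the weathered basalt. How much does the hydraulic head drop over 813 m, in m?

Cross-sectional area A = 655 × 8.71 = 5705 m².
From Q = K·A·i, i = Q / (K·A) = 115 / (2.740 × 5705) = 0.007357.
Head loss Δh = i · L = 0.007357 × 813 = 5.981 m.

5.98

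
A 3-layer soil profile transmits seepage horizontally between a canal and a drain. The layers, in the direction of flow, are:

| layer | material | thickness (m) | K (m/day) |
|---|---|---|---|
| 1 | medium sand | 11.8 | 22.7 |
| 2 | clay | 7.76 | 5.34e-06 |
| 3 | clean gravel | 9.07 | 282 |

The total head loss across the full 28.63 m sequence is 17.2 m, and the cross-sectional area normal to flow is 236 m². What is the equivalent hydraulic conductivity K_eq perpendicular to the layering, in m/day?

Flow is perpendicular to layering, so the layers act in series and the equivalent K is the thickness-weighted harmonic mean.
Total thickness L = 11.8 + 7.76 + 9.07 = 28.63 m.
Σ(b_i/K_i) = 11.8/22.7 + 7.76/5.34e-06 + 9.07/282 = 1.453e+06 d.
K_eq = L / Σ(b_i/K_i) = 28.63 / 1.453e+06 = 1.970e-05 m/day.

1.97e-05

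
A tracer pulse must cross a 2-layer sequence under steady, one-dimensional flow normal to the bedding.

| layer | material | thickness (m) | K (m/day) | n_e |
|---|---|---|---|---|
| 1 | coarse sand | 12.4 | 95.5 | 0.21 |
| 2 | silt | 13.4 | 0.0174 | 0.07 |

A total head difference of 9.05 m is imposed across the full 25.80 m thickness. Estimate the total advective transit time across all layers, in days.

301

With flow normal to the layers, continuity requires the same specific discharge q through every layer.
Σ(b_i/K_i) = 12.4/95.5 + 13.4/0.0174 = 770.2 d.
q = Δh / Σ(b_i/K_i) = 9.05 / 770.2 = 0.01175 m/day.
In each layer the seepage velocity is v_i = q/n_i, so the layer transit time is t_i = b_i·n_i / q:
  layer 1 (coarse sand): t_1 = 12.4 × 0.21 / 0.01175 = 221.6 d
  layer 2 (silt): t_2 = 13.4 × 0.07 / 0.01175 = 79.83 d
Total t = Σ t_i = 301.5 days.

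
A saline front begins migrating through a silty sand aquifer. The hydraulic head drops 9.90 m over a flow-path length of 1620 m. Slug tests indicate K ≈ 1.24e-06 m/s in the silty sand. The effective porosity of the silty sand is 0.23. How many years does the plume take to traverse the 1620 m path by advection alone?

Convert K: 1.24e-06 m/s × 86400 = 0.1071 m/day.
Hydraulic gradient i = Δh / L = 9.90 / 1620 = 0.006111.
Darcy flux q = K · i = 0.1071 × 0.006111 = 0.0006547 m/day.
Seepage velocity v = q / n_e = 0.0006547 / 0.23 = 0.002847 m/day.
Travel time t = L / v = 1620 / 0.002847 = 5.691e+05 days = 1558 years.

1560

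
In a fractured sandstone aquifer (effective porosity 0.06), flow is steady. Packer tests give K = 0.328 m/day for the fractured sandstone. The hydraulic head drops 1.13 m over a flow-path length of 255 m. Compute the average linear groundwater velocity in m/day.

0.0242

Hydraulic gradient i = Δh / L = 1.13 / 255 = 0.004431.
Darcy flux q = K · i = 0.3280 × 0.004431 = 0.001453 m/day.
Seepage velocity v = q / n_e = 0.001453 / 0.06 = 0.02422 m/day.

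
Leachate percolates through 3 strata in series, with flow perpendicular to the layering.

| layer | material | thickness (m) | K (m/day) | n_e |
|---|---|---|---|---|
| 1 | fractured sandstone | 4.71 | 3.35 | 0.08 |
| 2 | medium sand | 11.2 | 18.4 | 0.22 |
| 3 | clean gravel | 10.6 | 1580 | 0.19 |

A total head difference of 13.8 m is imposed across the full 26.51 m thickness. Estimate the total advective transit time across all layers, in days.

With flow normal to the layers, continuity requires the same specific discharge q through every layer.
Σ(b_i/K_i) = 4.71/3.35 + 11.2/18.4 + 10.6/1580 = 2.021 d.
q = Δh / Σ(b_i/K_i) = 13.8 / 2.021 = 6.827 m/day.
In each layer the seepage velocity is v_i = q/n_i, so the layer transit time is t_i = b_i·n_i / q:
  layer 1 (fractured sandstone): t_1 = 4.71 × 0.08 / 6.827 = 0.05519 d
  layer 2 (medium sand): t_2 = 11.2 × 0.22 / 6.827 = 0.3609 d
  layer 3 (clean gravel): t_3 = 10.6 × 0.19 / 6.827 = 0.2950 d
Total t = Σ t_i = 0.7111 days.

0.711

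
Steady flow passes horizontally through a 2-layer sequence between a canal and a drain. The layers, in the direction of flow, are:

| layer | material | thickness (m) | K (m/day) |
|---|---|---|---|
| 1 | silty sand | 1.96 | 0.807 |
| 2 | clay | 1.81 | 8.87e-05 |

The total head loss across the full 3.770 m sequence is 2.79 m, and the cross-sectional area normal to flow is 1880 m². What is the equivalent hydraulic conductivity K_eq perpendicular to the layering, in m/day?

Flow is perpendicular to layering, so the layers act in series and the equivalent K is the thickness-weighted harmonic mean.
Total thickness L = 1.96 + 1.81 = 3.770 m.
Σ(b_i/K_i) = 1.96/0.807 + 1.81/8.87e-05 = 20408 d.
K_eq = L / Σ(b_i/K_i) = 3.770 / 20408 = 0.0001847 m/day.

0.000185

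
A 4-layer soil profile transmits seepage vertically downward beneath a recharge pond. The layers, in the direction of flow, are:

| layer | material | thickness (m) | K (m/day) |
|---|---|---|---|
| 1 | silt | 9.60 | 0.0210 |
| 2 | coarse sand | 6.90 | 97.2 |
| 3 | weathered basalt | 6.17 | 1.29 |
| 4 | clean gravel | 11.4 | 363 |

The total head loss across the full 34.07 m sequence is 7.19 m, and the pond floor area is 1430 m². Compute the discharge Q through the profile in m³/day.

Flow is perpendicular to layering, so the layers act in series and the equivalent K is the thickness-weighted harmonic mean.
Total thickness L = 9.60 + 6.90 + 6.17 + 11.4 = 34.07 m.
Σ(b_i/K_i) = 9.60/0.0210 + 6.90/97.2 + 6.17/1.29 + 11.4/363 = 462.0 d.
K_eq = L / Σ(b_i/K_i) = 34.07 / 462.0 = 0.07374 m/day.
Q = K_eq · A · (Δh/L) = 0.07374 × 1430 × (7.19/34.07) = 22.25 m³/day.

22.3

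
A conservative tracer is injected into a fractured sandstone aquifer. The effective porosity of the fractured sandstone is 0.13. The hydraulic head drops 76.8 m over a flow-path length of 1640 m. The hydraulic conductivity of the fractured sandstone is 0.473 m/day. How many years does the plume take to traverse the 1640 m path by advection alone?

Hydraulic gradient i = Δh / L = 76.8 / 1640 = 0.04683.
Darcy flux q = K · i = 0.4730 × 0.04683 = 0.02215 m/day.
Seepage velocity v = q / n_e = 0.02215 / 0.13 = 0.1704 m/day.
Travel time t = L / v = 1640 / 0.1704 = 9625 days = 26.35 years.

26.4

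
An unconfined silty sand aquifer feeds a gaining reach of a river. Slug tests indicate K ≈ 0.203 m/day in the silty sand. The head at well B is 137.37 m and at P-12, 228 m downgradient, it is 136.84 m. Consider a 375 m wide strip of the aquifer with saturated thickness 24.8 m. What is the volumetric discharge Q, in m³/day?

4.39

Cross-sectional area A = 375 × 24.8 = 9300 m².
Hydraulic gradient i = (137.37 − 136.84) / 228 = 0.53 / 228 = 0.002325.
Darcy's law: Q = K · A · i = 0.2030 × 9300 × 0.002325 = 4.389 m³/day.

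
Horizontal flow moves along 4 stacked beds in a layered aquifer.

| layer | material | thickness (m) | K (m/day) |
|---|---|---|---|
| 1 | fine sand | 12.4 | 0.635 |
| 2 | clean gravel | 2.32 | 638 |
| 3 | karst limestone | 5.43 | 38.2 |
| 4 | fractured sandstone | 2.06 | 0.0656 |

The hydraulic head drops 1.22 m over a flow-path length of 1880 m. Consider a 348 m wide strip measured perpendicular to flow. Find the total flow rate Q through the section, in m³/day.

Flow is parallel to layering, so each bed carries its own Darcy discharge and the transmissivities add.
Σ(K_i·b_i) = 0.635×12.4 + 638×2.32 + 38.2×5.43 + 0.0656×2.06 = 1696 m²/day.
Hydraulic gradient i = Δh / L = 1.22 / 1880 = 0.0006489.
Q = Σ(K_i·b_i) · W · i = 1696 × 348 × 0.0006489 = 382.9 m³/day.

383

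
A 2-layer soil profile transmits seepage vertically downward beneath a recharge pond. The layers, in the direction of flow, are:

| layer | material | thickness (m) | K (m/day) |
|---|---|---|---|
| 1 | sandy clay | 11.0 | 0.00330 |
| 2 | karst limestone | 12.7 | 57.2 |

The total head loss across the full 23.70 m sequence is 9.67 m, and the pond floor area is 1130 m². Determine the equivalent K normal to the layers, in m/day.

Flow is perpendicular to layering, so the layers act in series and the equivalent K is the thickness-weighted harmonic mean.
Total thickness L = 11.0 + 12.7 = 23.70 m.
Σ(b_i/K_i) = 11.0/0.00330 + 12.7/57.2 = 3334 d.
K_eq = L / Σ(b_i/K_i) = 23.70 / 3334 = 0.007110 m/day.

0.00711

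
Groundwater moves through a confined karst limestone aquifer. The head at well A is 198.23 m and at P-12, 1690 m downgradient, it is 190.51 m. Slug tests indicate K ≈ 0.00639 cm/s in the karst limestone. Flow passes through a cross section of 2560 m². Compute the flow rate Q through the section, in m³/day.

64.6

Convert K: 0.00639 cm/s × 864 = 5.521 m/day.
Hydraulic gradient i = (198.23 − 190.51) / 1690 = 7.72 / 1690 = 0.004568.
Darcy's law: Q = K · A · i = 5.521 × 2560 × 0.004568 = 64.56 m³/day.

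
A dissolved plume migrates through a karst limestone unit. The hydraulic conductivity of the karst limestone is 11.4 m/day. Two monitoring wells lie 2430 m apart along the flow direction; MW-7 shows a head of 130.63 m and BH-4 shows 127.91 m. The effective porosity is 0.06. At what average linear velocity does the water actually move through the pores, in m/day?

0.213

Hydraulic gradient i = (130.63 − 127.91) / 2430 = 2.72 / 2430 = 0.001119.
Darcy flux q = K · i = 11.40 × 0.001119 = 0.01276 m/day.
Seepage velocity v = q / n_e = 0.01276 / 0.06 = 0.2127 m/day.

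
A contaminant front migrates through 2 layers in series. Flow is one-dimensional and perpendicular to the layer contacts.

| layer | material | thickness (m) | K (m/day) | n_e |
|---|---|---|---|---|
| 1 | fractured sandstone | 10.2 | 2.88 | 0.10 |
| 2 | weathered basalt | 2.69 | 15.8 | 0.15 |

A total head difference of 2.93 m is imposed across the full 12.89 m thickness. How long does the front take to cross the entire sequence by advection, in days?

1.80

With flow normal to the layers, continuity requires the same specific discharge q through every layer.
Σ(b_i/K_i) = 10.2/2.88 + 2.69/15.8 = 3.712 d.
q = Δh / Σ(b_i/K_i) = 2.93 / 3.712 = 0.7893 m/day.
In each layer the seepage velocity is v_i = q/n_i, so the layer transit time is t_i = b_i·n_i / q:
  layer 1 (fractured sandstone): t_1 = 10.2 × 0.10 / 0.7893 = 1.292 d
  layer 2 (weathered basalt): t_2 = 2.69 × 0.15 / 0.7893 = 0.5112 d
Total t = Σ t_i = 1.803 days.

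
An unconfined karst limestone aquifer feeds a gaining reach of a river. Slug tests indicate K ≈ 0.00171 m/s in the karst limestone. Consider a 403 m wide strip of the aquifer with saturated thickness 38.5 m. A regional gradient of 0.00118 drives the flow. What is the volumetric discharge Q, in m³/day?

Convert K: 0.00171 m/s × 86400 = 147.7 m/day.
Cross-sectional area A = 403 × 38.5 = 15516 m².
Hydraulic gradient i = 0.00118.
Darcy's law: Q = K · A · i = 147.7 × 15516 × 0.001180 = 2705 m³/day.

2700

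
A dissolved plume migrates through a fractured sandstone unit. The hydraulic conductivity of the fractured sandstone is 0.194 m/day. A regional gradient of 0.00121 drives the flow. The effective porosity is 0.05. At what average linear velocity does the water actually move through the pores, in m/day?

Hydraulic gradient i = 0.00121.
Darcy flux q = K · i = 0.1940 × 0.001210 = 0.0002347 m/day.
Seepage velocity v = q / n_e = 0.0002347 / 0.05 = 0.004695 m/day.

0.00469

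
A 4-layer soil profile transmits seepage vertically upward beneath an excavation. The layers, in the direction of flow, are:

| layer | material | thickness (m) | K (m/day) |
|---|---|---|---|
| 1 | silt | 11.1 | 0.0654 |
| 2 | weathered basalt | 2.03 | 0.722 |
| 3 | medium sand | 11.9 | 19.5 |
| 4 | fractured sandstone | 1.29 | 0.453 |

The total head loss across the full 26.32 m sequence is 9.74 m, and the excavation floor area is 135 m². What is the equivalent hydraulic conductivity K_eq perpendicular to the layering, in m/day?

Flow is perpendicular to layering, so the layers act in series and the equivalent K is the thickness-weighted harmonic mean.
Total thickness L = 11.1 + 2.03 + 11.9 + 1.29 = 26.32 m.
Σ(b_i/K_i) = 11.1/0.0654 + 2.03/0.722 + 11.9/19.5 + 1.29/0.453 = 176.0 d.
K_eq = L / Σ(b_i/K_i) = 26.32 / 176.0 = 0.1496 m/day.

0.150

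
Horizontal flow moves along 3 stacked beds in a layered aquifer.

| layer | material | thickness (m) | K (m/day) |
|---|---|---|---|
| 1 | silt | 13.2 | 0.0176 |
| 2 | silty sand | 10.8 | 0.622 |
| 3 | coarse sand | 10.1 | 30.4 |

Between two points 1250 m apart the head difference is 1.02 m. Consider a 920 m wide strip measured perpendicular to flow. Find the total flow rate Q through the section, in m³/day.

236

Flow is parallel to layering, so each bed carries its own Darcy discharge and the transmissivities add.
Σ(K_i·b_i) = 0.0176×13.2 + 0.622×10.8 + 30.4×10.1 = 314.0 m²/day.
Hydraulic gradient i = Δh / L = 1.02 / 1250 = 0.0008160.
Q = Σ(K_i·b_i) · W · i = 314.0 × 920 × 0.0008160 = 235.7 m³/day.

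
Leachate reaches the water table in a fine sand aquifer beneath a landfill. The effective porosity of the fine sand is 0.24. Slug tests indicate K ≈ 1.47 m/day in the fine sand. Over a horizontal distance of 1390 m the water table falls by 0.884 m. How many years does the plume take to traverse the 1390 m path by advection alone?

Hydraulic gradient i = Δh / L = 0.884 / 1390 = 0.0006360.
Darcy flux q = K · i = 1.470 × 0.0006360 = 0.0009349 m/day.
Seepage velocity v = q / n_e = 0.0009349 / 0.24 = 0.003895 m/day.
Travel time t = L / v = 1390 / 0.003895 = 3.568e+05 days = 977.0 years.

977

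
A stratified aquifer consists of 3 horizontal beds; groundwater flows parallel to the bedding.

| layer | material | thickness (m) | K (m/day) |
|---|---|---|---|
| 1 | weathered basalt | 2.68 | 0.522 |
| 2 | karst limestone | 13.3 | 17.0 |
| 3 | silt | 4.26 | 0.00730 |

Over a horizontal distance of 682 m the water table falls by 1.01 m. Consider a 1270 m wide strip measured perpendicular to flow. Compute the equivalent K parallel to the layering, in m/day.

Flow is parallel to layering, so each bed carries its own Darcy discharge and the transmissivities add.
Σ(K_i·b_i) = 0.522×2.68 + 17.0×13.3 + 0.00730×4.26 = 227.5 m²/day.
Total thickness b = 20.24 m, so K_eq = Σ(K_i·b_i)/b = 11.24 m/day.

11.2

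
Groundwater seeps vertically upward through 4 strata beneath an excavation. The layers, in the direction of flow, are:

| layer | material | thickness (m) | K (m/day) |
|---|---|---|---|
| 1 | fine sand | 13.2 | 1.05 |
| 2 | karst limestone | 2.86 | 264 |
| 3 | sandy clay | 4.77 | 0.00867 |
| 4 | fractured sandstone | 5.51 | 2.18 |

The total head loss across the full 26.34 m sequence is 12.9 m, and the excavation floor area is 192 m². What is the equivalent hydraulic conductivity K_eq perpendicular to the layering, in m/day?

0.0466

Flow is perpendicular to layering, so the layers act in series and the equivalent K is the thickness-weighted harmonic mean.
Total thickness L = 13.2 + 2.86 + 4.77 + 5.51 = 26.34 m.
Σ(b_i/K_i) = 13.2/1.05 + 2.86/264 + 4.77/0.00867 + 5.51/2.18 = 565.3 d.
K_eq = L / Σ(b_i/K_i) = 26.34 / 565.3 = 0.04660 m/day.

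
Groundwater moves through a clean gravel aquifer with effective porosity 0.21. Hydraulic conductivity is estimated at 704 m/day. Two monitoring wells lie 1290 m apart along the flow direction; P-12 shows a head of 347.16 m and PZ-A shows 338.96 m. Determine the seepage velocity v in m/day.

Hydraulic gradient i = (347.16 − 338.96) / 1290 = 8.2 / 1290 = 0.006357.
Darcy flux q = K · i = 704.0 × 0.006357 = 4.475 m/day.
Seepage velocity v = q / n_e = 4.475 / 0.21 = 21.31 m/day.

21.3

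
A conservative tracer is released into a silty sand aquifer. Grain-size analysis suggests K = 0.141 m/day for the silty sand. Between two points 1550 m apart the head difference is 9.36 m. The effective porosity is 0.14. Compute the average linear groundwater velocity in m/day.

Hydraulic gradient i = Δh / L = 9.36 / 1550 = 0.006039.
Darcy flux q = K · i = 0.1410 × 0.006039 = 0.0008515 m/day.
Seepage velocity v = q / n_e = 0.0008515 / 0.14 = 0.006082 m/day.

0.00608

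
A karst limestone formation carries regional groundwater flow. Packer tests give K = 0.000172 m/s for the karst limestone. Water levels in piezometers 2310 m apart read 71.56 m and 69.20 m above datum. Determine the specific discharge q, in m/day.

Convert K: 0.000172 m/s × 86400 = 14.86 m/day.
Hydraulic gradient i = (71.56 − 69.20) / 2310 = 2.36 / 2310 = 0.001022.
Specific discharge q = K · i = 14.86 × 0.001022 = 0.01518 m/day.

0.0152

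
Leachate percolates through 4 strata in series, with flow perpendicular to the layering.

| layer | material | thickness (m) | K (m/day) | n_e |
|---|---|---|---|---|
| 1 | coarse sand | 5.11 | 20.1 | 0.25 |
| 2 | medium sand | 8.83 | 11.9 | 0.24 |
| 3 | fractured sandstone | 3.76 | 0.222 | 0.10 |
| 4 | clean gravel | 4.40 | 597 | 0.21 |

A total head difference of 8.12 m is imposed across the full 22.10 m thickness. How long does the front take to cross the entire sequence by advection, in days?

10.4

With flow normal to the layers, continuity requires the same specific discharge q through every layer.
Σ(b_i/K_i) = 5.11/20.1 + 8.83/11.9 + 3.76/0.222 + 4.40/597 = 17.94 d.
q = Δh / Σ(b_i/K_i) = 8.12 / 17.94 = 0.4526 m/day.
In each layer the seepage velocity is v_i = q/n_i, so the layer transit time is t_i = b_i·n_i / q:
  layer 1 (coarse sand): t_1 = 5.11 × 0.25 / 0.4526 = 2.823 d
  layer 2 (medium sand): t_2 = 8.83 × 0.24 / 0.4526 = 4.682 d
  layer 3 (fractured sandstone): t_3 = 3.76 × 0.10 / 0.4526 = 0.8307 d
  layer 4 (clean gravel): t_4 = 4.40 × 0.21 / 0.4526 = 2.042 d
Total t = Σ t_i = 10.38 days.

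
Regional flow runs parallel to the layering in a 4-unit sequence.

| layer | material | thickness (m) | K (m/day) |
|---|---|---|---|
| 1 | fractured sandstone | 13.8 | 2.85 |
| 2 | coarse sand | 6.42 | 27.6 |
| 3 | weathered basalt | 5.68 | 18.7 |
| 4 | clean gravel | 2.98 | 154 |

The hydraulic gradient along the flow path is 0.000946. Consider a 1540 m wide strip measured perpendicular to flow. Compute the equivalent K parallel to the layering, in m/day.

Flow is parallel to layering, so each bed carries its own Darcy discharge and the transmissivities add.
Σ(K_i·b_i) = 2.85×13.8 + 27.6×6.42 + 18.7×5.68 + 154×2.98 = 781.7 m²/day.
Total thickness b = 28.88 m, so K_eq = Σ(K_i·b_i)/b = 27.07 m/day.

27.1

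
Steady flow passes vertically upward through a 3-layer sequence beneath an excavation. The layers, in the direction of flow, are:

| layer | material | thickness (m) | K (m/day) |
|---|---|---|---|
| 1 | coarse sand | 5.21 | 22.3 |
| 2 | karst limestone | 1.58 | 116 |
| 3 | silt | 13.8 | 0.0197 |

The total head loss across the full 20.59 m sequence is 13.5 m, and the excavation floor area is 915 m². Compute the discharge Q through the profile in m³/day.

Flow is perpendicular to layering, so the layers act in series and the equivalent K is the thickness-weighted harmonic mean.
Total thickness L = 5.21 + 1.58 + 13.8 = 20.59 m.
Σ(b_i/K_i) = 5.21/22.3 + 1.58/116 + 13.8/0.0197 = 700.8 d.
K_eq = L / Σ(b_i/K_i) = 20.59 / 700.8 = 0.02938 m/day.
Q = K_eq · A · (Δh/L) = 0.02938 × 915 × (13.5/20.59) = 17.63 m³/day.

17.6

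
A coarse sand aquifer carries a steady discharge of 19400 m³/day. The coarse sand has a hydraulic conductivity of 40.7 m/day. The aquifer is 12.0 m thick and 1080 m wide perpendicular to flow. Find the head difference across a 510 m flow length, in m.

18.8

Cross-sectional area A = 1080 × 12.0 = 12960 m².
From Q = K·A·i, i = Q / (K·A) = 19400 / (40.70 × 12960) = 0.03678.
Head loss Δh = i · L = 0.03678 × 510 = 18.76 m.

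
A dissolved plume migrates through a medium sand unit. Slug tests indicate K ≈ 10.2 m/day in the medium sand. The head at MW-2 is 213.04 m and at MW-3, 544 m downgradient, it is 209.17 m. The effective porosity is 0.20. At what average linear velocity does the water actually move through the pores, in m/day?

0.363

Hydraulic gradient i = (213.04 − 209.17) / 544 = 3.87 / 544 = 0.007114.
Darcy flux q = K · i = 10.20 × 0.007114 = 0.07256 m/day.
Seepage velocity v = q / n_e = 0.07256 / 0.20 = 0.3628 m/day.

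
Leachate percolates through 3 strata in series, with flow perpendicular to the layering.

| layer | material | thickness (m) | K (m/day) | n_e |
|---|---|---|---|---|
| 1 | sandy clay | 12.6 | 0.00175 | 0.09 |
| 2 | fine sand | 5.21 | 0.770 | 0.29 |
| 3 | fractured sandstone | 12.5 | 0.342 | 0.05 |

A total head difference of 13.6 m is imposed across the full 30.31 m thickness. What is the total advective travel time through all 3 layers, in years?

With flow normal to the layers, continuity requires the same specific discharge q through every layer.
Σ(b_i/K_i) = 12.6/0.00175 + 5.21/0.770 + 12.5/0.342 = 7243 d.
q = Δh / Σ(b_i/K_i) = 13.6 / 7243 = 0.001878 m/day.
In each layer the seepage velocity is v_i = q/n_i, so the layer transit time is t_i = b_i·n_i / q:
  layer 1 (sandy clay): t_1 = 12.6 × 0.09 / 0.001878 = 604.0 d
  layer 2 (fine sand): t_2 = 5.21 × 0.29 / 0.001878 = 804.7 d
  layer 3 (fractured sandstone): t_3 = 12.5 × 0.05 / 0.001878 = 332.9 d
Total t = Σ t_i = 1742 days = 4.768 years.

4.77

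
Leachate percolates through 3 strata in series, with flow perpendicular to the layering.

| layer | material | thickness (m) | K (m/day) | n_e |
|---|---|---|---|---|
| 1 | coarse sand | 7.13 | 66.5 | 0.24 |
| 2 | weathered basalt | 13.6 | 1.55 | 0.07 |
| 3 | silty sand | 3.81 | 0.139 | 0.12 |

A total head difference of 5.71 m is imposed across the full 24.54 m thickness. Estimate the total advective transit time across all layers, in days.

19.8

With flow normal to the layers, continuity requires the same specific discharge q through every layer.
Σ(b_i/K_i) = 7.13/66.5 + 13.6/1.55 + 3.81/0.139 = 36.29 d.
q = Δh / Σ(b_i/K_i) = 5.71 / 36.29 = 0.1573 m/day.
In each layer the seepage velocity is v_i = q/n_i, so the layer transit time is t_i = b_i·n_i / q:
  layer 1 (coarse sand): t_1 = 7.13 × 0.24 / 0.1573 = 10.88 d
  layer 2 (weathered basalt): t_2 = 13.6 × 0.07 / 0.1573 = 6.051 d
  layer 3 (silty sand): t_3 = 3.81 × 0.12 / 0.1573 = 2.906 d
Total t = Σ t_i = 19.83 days.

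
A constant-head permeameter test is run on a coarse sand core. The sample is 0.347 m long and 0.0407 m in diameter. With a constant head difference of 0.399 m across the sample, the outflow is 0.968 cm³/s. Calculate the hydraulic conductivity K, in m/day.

Cross-sectional area A = π·(d/2)² = π × (0.0407/2)² = 0.001301 m².
Convert discharge: 0.968 cm³/s = 9.680e-07 m³/s.
Darcy's law rearranged: K = Q·L / (A·Δh) = 9.680e-07 × 0.347 / (0.001301 × 0.399) = 0.0006471 m/s = 55.91 m/day.

55.9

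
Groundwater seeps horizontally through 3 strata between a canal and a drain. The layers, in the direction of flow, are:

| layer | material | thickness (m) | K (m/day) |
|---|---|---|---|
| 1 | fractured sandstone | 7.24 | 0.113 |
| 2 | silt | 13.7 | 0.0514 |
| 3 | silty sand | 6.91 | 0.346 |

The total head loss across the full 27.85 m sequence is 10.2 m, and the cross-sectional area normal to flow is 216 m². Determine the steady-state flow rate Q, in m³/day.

Flow is perpendicular to layering, so the layers act in series and the equivalent K is the thickness-weighted harmonic mean.
Total thickness L = 7.24 + 13.7 + 6.91 = 27.85 m.
Σ(b_i/K_i) = 7.24/0.113 + 13.7/0.0514 + 6.91/0.346 = 350.6 d.
K_eq = L / Σ(b_i/K_i) = 27.85 / 350.6 = 0.07944 m/day.
Q = K_eq · A · (Δh/L) = 0.07944 × 216 × (10.2/27.85) = 6.284 m³/day.

6.28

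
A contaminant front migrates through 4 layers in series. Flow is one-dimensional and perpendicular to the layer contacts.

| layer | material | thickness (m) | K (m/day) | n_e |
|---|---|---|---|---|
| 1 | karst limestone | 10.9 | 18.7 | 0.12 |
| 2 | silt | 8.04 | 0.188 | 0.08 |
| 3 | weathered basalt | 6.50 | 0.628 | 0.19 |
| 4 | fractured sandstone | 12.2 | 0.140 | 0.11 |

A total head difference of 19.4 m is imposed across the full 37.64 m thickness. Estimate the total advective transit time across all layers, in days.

With flow normal to the layers, continuity requires the same specific discharge q through every layer.
Σ(b_i/K_i) = 10.9/18.7 + 8.04/0.188 + 6.50/0.628 + 12.2/0.140 = 140.8 d.
q = Δh / Σ(b_i/K_i) = 19.4 / 140.8 = 0.1377 m/day.
In each layer the seepage velocity is v_i = q/n_i, so the layer transit time is t_i = b_i·n_i / q:
  layer 1 (karst limestone): t_1 = 10.9 × 0.12 / 0.1377 = 9.496 d
  layer 2 (silt): t_2 = 8.04 × 0.08 / 0.1377 = 4.670 d
  layer 3 (weathered basalt): t_3 = 6.50 × 0.19 / 0.1377 = 8.966 d
  layer 4 (fractured sandstone): t_4 = 12.2 × 0.11 / 0.1377 = 9.743 d
Total t = Σ t_i = 32.87 days.

32.9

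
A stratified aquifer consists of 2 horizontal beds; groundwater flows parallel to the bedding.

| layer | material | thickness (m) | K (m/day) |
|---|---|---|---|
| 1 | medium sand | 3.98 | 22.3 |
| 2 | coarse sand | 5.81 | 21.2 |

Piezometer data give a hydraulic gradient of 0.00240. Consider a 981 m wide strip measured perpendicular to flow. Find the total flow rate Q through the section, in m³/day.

Flow is parallel to layering, so each bed carries its own Darcy discharge and the transmissivities add.
Σ(K_i·b_i) = 22.3×3.98 + 21.2×5.81 = 211.9 m²/day.
Hydraulic gradient i = 0.00240.
Q = Σ(K_i·b_i) · W · i = 211.9 × 981 × 0.002400 = 499.0 m³/day.

499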